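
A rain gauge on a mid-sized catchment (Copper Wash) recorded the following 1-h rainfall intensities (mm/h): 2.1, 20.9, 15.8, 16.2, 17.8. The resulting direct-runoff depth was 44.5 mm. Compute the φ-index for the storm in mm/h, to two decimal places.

Only the 4 blocks with intensity above φ contribute runoff: 20.9, 15.8, 16.2, 17.8 mm/h.
Σ(I−φ)·Δt = d  ⇒  (20.9+15.8+16.2+17.8 − 4φ)·1 = 44.5
φ = (70.70 − 44.5/1) / 4 = 6.55 mm/h.

φ ≈ 6.55 mm/h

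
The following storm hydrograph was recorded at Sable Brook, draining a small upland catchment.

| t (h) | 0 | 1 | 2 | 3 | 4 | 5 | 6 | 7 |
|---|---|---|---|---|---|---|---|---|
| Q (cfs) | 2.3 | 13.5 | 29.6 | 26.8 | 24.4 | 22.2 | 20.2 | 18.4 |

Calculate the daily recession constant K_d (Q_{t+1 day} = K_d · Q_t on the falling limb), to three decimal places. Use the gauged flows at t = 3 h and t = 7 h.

Between t = 3 h and t = 7 h the flow falls from 26.8 to 18.4 cfs over 4×1 h = 4 h.
Per-interval ratio K = (18.4/26.8)^(1/4) = 0.9103; K_d = K^(24/1) = 0.105.

K_d ≈ 0.105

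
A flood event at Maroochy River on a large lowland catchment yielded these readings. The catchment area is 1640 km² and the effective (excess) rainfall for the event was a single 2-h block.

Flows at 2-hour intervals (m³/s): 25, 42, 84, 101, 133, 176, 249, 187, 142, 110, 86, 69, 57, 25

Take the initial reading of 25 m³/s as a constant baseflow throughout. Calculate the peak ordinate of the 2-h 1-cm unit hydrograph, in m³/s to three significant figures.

U_p ≈ 449 m³/s

Direct runoff: 0.0, 17.0, 59.0, 76.0, 108.0, 151.0, 224.0, 162.0, 117.0, 85.0, 61.0, 44.0, 32.0, 0.0 m³/s; ΣQ_DR = 1136 m³/s, peak = 224.0 m³/s.
Runoff depth d = ΣQ_DR·Δt / A = 1136 × 7200 / (1640 km²) = 4.987 mm.
The 1-cm UH is the DRH scaled by (10 mm)/d, so U_p = 224.0 × 10/4.987 = 449 m³/s.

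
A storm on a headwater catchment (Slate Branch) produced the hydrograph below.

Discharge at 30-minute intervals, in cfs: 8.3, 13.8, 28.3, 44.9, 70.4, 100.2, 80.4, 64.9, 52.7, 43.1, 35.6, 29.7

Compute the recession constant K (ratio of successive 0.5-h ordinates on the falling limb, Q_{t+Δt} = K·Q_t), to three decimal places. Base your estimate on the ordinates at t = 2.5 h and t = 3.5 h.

K ≈ 0.805

Using the recession-limb readings at t = 2.5 h and t = 3.5 h: Q falls from 100.2 to 64.9 cfs over 2 intervals.
K = (Q₂/Q₁)^(1/2) = (64.9/100.2)^(1/2) = 0.805.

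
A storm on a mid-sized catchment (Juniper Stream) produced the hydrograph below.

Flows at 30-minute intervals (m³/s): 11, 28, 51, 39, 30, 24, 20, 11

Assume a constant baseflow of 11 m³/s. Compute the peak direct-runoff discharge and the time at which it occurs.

Q_p = 40.0 m³/s at t = 1 h

Subtracting baseflow gives direct-runoff ordinates: 0.0, 17.0, 40.0, 28.0, 19.0, 13.0, 9.0, 0.0 m³/s.
The maximum is 40.0 m³/s, occurring at the reading for t = 1 h.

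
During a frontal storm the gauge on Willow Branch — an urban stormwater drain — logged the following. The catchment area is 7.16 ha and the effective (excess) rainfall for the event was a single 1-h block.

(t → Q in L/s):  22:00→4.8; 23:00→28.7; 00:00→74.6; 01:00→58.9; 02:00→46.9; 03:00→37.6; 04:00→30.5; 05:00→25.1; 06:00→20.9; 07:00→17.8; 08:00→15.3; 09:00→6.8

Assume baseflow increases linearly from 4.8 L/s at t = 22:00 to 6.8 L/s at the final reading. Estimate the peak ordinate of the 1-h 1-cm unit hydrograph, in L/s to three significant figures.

Direct runoff: 0.00, 23.72, 69.44, 53.55, 41.37, 31.89, 24.61, 19.03, 14.65, 11.36, 8.68, 0.00 L/s; ΣQ_DR = 298.3 L/s, peak = 69.44 L/s.
Runoff depth d = ΣQ_DR·Δt / A = 298.3 × 3600 / (7.16 ha) = 15.00 mm.
The 1-cm UH is the DRH scaled by (10 mm)/d, so U_p = 69.44 × 10/15.00 = 46.3 L/s.

U_p ≈ 46.3 L/s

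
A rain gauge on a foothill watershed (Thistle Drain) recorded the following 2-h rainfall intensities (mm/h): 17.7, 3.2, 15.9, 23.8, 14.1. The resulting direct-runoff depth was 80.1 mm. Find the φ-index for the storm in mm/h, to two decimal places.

Only the 4 blocks with intensity above φ contribute runoff: 17.7, 15.9, 23.8, 14.1 mm/h.
Σ(I−φ)·Δt = d  ⇒  (17.7+15.9+23.8+14.1 − 4φ)·2 = 80.1
φ = (71.50 − 80.1/2) / 4 = 7.86 mm/h.

φ ≈ 7.86 mm/h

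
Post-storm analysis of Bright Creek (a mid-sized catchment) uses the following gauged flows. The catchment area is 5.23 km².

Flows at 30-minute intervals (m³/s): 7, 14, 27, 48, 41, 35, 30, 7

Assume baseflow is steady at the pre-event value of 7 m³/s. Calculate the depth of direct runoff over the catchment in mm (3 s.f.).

Direct runoff: 0.0, 7.0, 20.0, 41.0, 34.0, 28.0, 23.0, 0.0 m³/s; ΣQ_DR = 153.0 m³/s.
V = ΣQ_DR · Δt = 153.0 × 1800 s = 2.754 × 10^5 m³.
Over A = 5.23 km², depth = V / A = 52.7 mm.

d ≈ 52.7 mm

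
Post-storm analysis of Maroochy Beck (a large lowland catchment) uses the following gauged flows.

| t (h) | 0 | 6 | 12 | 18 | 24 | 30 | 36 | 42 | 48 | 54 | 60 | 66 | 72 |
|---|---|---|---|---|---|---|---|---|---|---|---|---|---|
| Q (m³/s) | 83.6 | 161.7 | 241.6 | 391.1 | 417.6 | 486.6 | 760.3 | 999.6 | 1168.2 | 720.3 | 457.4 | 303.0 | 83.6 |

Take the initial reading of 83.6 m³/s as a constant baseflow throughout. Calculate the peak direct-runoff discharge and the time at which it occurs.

Subtracting baseflow gives direct-runoff ordinates: 0.0, 78.1, 158.0, 307.5, 334.0, 403.0, 676.7, 916.0, 1084.6, 636.7, 373.8, 219.4, 0.0 m³/s.
The maximum is 1084.6 m³/s, occurring at the reading for t = 48 h.

Q_p = 1084.6 m³/s at t = 48 h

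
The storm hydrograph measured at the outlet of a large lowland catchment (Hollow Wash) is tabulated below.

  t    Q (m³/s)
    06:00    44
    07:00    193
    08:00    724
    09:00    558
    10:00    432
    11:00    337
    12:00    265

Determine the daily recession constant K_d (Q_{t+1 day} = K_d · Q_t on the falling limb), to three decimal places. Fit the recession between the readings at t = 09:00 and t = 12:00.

K_d ≈ 0.003

Between t = 09:00 and t = 12:00 the flow falls from 558 to 265 m³/s over 3×1 h = 3 h.
Per-interval ratio K = (265/558)^(1/3) = 0.7802; K_d = K^(24/1) = 0.003.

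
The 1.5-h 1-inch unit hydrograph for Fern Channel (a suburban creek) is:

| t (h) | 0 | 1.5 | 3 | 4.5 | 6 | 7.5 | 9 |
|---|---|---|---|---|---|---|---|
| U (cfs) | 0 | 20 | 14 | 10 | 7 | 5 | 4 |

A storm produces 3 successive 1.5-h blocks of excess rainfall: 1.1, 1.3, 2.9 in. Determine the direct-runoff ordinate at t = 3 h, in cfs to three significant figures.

By discrete convolution, Q_j = Σ (P_i / 1 in) · U_{j−i}.
At t = 3 h (j=2): Q = (1.1/1)·14 + (1.3/1)·20 + (2.9/1)·0 = 41.4 cfs.

Q ≈ 41.4 cfs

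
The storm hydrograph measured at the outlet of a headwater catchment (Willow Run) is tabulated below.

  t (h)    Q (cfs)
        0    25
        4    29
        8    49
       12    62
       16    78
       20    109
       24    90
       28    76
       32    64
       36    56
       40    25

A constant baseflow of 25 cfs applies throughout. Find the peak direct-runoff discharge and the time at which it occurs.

Q_p = 84.0 cfs at t = 20 h

Subtracting baseflow gives direct-runoff ordinates: 0.0, 4.0, 24.0, 37.0, 53.0, 84.0, 65.0, 51.0, 39.0, 31.0, 0.0 cfs.
The maximum is 84.0 cfs, occurring at the reading for t = 20 h.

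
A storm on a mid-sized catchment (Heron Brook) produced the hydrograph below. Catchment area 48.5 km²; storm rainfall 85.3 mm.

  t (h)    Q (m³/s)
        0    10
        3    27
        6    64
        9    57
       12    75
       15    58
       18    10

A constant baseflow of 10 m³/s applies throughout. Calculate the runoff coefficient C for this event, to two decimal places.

C ≈ 0.60

ΣQ_DR = 231.0 m³/s; V = ΣQ_DR·Δt = 2.495 × 10^6 m³.
Runoff depth d = V / A = 51.44 mm.
C = d / P = 51.44 / 85.3 = 0.60.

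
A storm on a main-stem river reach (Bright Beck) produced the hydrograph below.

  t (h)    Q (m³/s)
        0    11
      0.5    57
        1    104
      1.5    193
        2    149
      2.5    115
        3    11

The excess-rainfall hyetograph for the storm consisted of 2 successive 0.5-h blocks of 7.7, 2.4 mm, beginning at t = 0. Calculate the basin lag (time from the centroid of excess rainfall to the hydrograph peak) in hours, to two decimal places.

Centroid of excess rainfall: t_c = Σ P_i·t̄_i / ΣP_i = 0.3688 h (block centres at 0.25, 0.75 h).
Hydrograph peak occurs at t = 1.5 h, so basin lag t_L = 1.5 − 0.3688 = 1.13 h.

t_L ≈ 1.13 h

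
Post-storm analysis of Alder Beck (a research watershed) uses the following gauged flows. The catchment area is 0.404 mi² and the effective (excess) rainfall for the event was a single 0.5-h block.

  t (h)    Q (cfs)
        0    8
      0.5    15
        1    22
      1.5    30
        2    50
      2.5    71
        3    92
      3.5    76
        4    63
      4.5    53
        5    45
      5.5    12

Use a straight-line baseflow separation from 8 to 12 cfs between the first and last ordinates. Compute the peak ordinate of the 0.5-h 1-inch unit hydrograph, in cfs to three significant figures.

U_p ≈ 102 cfs

Direct runoff: 0.00, 6.64, 13.27, 20.91, 40.55, 61.18, 81.82, 65.45, 52.09, 41.73, 33.36, 0.00 cfs; ΣQ_DR = 417.0 cfs, peak = 81.82 cfs.
Runoff depth d = ΣQ_DR·Δt / A = 417.0 × 1800 / (0.404 mi²) = 0.7997 in.
The 1-inch UH is the DRH scaled by (1 in)/d, so U_p = 81.82 × 1/0.7997 = 102 cfs.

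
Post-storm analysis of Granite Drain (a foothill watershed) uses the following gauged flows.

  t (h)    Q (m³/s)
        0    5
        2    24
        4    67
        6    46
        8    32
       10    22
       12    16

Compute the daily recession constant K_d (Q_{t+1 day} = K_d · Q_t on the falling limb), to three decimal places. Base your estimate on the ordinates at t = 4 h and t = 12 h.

Between t = 4 h and t = 12 h the flow falls from 67 to 16 m³/s over 4×2 h = 8 h.
Per-interval ratio K = (16/67)^(1/4) = 0.6991; K_d = K^(24/2) = 0.014.

K_d ≈ 0.014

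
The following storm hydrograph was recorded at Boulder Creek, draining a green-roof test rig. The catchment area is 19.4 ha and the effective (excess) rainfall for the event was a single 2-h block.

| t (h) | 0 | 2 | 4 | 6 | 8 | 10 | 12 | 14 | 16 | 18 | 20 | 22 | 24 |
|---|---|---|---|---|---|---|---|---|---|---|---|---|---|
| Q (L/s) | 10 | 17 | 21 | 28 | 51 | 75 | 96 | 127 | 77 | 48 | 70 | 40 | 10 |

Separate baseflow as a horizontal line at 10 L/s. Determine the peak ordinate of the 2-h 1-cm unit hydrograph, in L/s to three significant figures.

Direct runoff: 0.0, 7.0, 11.0, 18.0, 41.0, 65.0, 86.0, 117.0, 67.0, 38.0, 60.0, 30.0, 0.0 L/s; ΣQ_DR = 540.0 L/s, peak = 117.0 L/s.
Runoff depth d = ΣQ_DR·Δt / A = 540.0 × 7200 / (19.4 ha) = 20.04 mm.
The 1-cm UH is the DRH scaled by (10 mm)/d, so U_p = 117.0 × 10/20.04 = 58.4 L/s.

U_p ≈ 58.4 L/s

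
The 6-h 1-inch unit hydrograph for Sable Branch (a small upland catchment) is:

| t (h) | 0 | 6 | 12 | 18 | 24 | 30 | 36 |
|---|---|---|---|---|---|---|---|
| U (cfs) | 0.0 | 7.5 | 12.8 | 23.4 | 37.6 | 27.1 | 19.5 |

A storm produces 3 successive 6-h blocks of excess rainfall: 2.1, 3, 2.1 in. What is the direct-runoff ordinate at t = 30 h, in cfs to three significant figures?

Q ≈ 219 cfs

By discrete convolution, Q_j = Σ (P_i / 1 in) · U_{j−i}.
At t = 30 h (j=5): Q = (2.1/1)·27.1 + (3/1)·37.6 + (2.1/1)·23.4 = 219 cfs.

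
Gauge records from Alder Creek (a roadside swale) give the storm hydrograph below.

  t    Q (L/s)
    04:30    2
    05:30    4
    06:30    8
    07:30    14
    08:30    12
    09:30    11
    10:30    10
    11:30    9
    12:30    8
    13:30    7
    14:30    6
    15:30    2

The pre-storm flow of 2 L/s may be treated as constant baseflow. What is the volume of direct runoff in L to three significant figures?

Direct-runoff ordinates (Q − Q_b): 0.0, 2.0, 6.0, 12.0, 10.0, 9.0, 8.0, 7.0, 6.0, 5.0, 4.0, 0.0 L/s.
ΣQ_DR = 69.00 L/s.
With Δt = 1 h = 3600 s, V = ΣQ_DR · Δt = 69.00 × 3600 = 2.48 × 10^5 L.

V ≈ 2.48 × 10^5 L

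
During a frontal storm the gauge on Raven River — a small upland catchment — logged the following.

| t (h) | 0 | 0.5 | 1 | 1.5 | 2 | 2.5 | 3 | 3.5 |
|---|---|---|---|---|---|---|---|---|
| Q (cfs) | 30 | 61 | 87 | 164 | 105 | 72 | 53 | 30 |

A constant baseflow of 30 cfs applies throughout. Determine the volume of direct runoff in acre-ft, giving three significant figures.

Direct-runoff ordinates (Q − Q_b): 0.0, 31.0, 57.0, 134.0, 75.0, 42.0, 23.0, 0.0 cfs.
ΣQ_DR = 362.0 cfs.
With Δt = 0.5 h = 1800 s, V = ΣQ_DR · Δt = 362.0 × 1800 = 6.52 × 10^5 ft³ = 15.0 acre-ft.

V ≈ 15.0 acre-ft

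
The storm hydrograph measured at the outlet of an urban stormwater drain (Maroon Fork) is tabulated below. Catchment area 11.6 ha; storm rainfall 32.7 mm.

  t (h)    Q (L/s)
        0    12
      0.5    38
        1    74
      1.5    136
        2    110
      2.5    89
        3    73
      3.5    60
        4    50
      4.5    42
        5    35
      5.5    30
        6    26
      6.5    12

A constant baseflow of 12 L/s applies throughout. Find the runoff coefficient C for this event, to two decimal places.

ΣQ_DR = 619.0 L/s; V = ΣQ_DR·Δt = 1.114 × 10^6 L.
Runoff depth d = V / A = 9.605 mm.
C = d / P = 9.605 / 32.7 = 0.29.

C ≈ 0.29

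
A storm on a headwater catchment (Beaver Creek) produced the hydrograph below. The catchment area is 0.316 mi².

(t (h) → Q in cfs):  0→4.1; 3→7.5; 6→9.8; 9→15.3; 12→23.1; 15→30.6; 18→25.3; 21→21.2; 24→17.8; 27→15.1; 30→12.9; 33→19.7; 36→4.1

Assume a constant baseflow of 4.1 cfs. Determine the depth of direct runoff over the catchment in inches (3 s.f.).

d ≈ 2.25 in

Direct runoff: 0.0, 3.4, 5.7, 11.2, 19.0, 26.5, 21.2, 17.1, 13.7, 11.0, 8.8, 15.6, 0.0 cfs; ΣQ_DR = 153.2 cfs.
V = ΣQ_DR · Δt = 153.2 × 10800 s = 1.655 × 10^6 ft³.
Over A = 0.316 mi², depth = V / A = 2.25 in.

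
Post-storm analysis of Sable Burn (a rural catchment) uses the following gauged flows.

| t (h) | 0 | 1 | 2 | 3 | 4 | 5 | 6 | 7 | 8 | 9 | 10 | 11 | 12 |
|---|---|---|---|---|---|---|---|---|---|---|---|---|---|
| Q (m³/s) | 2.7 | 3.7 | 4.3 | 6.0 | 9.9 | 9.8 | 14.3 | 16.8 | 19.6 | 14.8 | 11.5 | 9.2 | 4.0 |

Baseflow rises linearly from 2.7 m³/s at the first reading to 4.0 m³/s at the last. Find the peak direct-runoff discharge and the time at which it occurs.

Subtracting baseflow gives direct-runoff ordinates: 0.00, 0.89, 1.38, 2.98, 6.77, 6.56, 10.95, 13.34, 16.03, 11.12, 7.72, 5.31, 0.00 m³/s.
The maximum is 16.03 m³/s, occurring at the reading for t = 8 h.

Q_p = 16.03 m³/s at t = 8 h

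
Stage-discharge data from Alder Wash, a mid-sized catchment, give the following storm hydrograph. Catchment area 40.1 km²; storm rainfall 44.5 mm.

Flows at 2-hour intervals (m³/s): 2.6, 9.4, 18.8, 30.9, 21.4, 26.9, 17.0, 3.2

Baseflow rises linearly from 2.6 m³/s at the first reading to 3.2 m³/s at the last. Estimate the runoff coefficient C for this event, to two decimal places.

ΣQ_DR = 107.0 m³/s; V = ΣQ_DR·Δt = 7.704 × 10^5 m³.
Runoff depth d = V / A = 19.21 mm.
C = d / P = 19.21 / 44.5 = 0.43.

C ≈ 0.43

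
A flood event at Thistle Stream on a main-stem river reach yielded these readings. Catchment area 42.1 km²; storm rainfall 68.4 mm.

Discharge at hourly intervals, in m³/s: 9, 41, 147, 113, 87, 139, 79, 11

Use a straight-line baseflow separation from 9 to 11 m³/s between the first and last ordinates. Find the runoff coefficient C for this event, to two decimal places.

ΣQ_DR = 546.0 m³/s; V = ΣQ_DR·Δt = 1.966 × 10^6 m³.
Runoff depth d = V / A = 46.69 mm.
C = d / P = 46.69 / 68.4 = 0.68.

C ≈ 0.68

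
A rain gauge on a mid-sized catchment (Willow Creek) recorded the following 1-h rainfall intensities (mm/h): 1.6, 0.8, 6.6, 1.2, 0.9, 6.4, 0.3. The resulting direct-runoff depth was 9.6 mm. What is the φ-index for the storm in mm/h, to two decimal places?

φ ≈ 1.70 mm/h

Only the 2 blocks with intensity above φ contribute runoff: 6.6, 6.4 mm/h.
Σ(I−φ)·Δt = d  ⇒  (6.6+6.4 − 2φ)·1 = 9.6
φ = (13.00 − 9.6/1) / 2 = 1.70 mm/h.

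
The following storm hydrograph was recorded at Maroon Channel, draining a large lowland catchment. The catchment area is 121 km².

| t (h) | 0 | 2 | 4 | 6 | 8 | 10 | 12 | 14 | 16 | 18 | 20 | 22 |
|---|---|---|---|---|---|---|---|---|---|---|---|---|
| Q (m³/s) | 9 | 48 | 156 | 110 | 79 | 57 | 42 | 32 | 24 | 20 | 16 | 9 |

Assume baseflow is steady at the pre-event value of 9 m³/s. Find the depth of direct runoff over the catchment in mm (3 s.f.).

Direct runoff: 0.0, 39.0, 147.0, 101.0, 70.0, 48.0, 33.0, 23.0, 15.0, 11.0, 7.0, 0.0 m³/s; ΣQ_DR = 494.0 m³/s.
V = ΣQ_DR · Δt = 494.0 × 7200 s = 3.557 × 10^6 m³.
Over A = 121 km², depth = V / A = 29.4 mm.

d ≈ 29.4 mm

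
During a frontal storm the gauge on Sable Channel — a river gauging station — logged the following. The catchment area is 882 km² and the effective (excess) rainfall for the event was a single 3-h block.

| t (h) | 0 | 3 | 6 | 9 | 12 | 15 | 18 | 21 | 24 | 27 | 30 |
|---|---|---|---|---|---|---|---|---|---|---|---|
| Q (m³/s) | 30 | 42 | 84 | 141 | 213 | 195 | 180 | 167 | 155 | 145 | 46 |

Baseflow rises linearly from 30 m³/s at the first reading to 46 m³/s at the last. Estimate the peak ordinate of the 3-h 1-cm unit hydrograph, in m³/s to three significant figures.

U_p ≈ 147 m³/s

Direct runoff: 0.00, 10.40, 50.80, 106.20, 176.60, 157.00, 140.40, 125.80, 112.20, 100.60, 0.00 m³/s; ΣQ_DR = 980.0 m³/s, peak = 176.60 m³/s.
Runoff depth d = ΣQ_DR·Δt / A = 980.0 × 10800 / (882 km²) = 12.00 mm.
The 1-cm UH is the DRH scaled by (10 mm)/d, so U_p = 176.60 × 10/12.00 = 147 m³/s.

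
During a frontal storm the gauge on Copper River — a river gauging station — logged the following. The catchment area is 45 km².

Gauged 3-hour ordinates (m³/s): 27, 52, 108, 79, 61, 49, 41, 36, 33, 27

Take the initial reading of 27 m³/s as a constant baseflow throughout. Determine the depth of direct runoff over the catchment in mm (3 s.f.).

Direct runoff: 0.0, 25.0, 81.0, 52.0, 34.0, 22.0, 14.0, 9.0, 6.0, 0.0 m³/s; ΣQ_DR = 243.0 m³/s.
V = ΣQ_DR · Δt = 243.0 × 10800 s = 2.624 × 10^6 m³.
Over A = 45 km², depth = V / A = 58.3 mm.

d ≈ 58.3 mm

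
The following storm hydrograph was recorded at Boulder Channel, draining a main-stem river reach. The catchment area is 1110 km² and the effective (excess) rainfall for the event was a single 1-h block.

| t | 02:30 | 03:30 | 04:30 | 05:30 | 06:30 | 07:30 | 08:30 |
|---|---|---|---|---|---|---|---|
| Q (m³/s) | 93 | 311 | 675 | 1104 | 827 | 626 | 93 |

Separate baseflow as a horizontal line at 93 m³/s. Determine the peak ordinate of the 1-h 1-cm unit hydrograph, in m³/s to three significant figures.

Direct runoff: 0.0, 218.0, 582.0, 1011.0, 734.0, 533.0, 0.0 m³/s; ΣQ_DR = 3078 m³/s, peak = 1011.0 m³/s.
Runoff depth d = ΣQ_DR·Δt / A = 3078 × 3600 / (1110 km²) = 9.983 mm.
The 1-cm UH is the DRH scaled by (10 mm)/d, so U_p = 1011.0 × 10/9.983 = 1010 m³/s.

U_p ≈ 1010 m³/s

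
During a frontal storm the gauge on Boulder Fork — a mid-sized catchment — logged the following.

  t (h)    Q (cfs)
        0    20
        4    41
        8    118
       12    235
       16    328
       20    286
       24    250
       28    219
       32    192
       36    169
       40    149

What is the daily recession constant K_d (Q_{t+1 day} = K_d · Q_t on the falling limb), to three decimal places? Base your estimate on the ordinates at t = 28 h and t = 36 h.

K_d ≈ 0.460

Between t = 28 h and t = 36 h the flow falls from 219 to 169 cfs over 2×4 h = 8 h.
Per-interval ratio K = (169/219)^(1/2) = 0.8785; K_d = K^(24/4) = 0.460.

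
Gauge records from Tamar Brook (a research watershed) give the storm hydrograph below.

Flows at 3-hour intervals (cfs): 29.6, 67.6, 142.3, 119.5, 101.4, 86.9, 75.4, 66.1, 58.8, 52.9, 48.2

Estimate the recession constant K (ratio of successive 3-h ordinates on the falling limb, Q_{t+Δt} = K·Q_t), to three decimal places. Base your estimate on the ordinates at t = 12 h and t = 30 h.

Using the recession-limb readings at t = 12 h and t = 30 h: Q falls from 101.4 to 48.2 cfs over 6 intervals.
K = (Q₂/Q₁)^(1/6) = (48.2/101.4)^(1/6) = 0.883.

K ≈ 0.883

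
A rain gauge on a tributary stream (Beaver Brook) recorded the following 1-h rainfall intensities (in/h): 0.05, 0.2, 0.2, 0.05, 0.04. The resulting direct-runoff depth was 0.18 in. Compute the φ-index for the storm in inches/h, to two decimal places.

Only the 2 blocks with intensity above φ contribute runoff: 0.2, 0.2 in/h.
Σ(I−φ)·Δt = d  ⇒  (0.2+0.2 − 2φ)·1 = 0.18
φ = (0.4000 − 0.18/1) / 2 = 0.11 in/h.

φ ≈ 0.11 in/h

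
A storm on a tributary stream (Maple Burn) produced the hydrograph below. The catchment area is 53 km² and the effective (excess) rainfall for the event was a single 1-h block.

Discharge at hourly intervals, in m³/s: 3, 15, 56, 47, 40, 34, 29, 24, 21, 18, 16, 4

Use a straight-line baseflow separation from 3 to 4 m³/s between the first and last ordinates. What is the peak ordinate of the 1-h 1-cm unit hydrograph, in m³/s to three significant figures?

Direct runoff: 0.00, 11.91, 52.82, 43.73, 36.64, 30.55, 25.45, 20.36, 17.27, 14.18, 12.09, 0.00 m³/s; ΣQ_DR = 265.0 m³/s, peak = 52.82 m³/s.
Runoff depth d = ΣQ_DR·Δt / A = 265.0 × 3600 / (53 km²) = 18.00 mm.
The 1-cm UH is the DRH scaled by (10 mm)/d, so U_p = 52.82 × 10/18.00 = 29.3 m³/s.

U_p ≈ 29.3 m³/s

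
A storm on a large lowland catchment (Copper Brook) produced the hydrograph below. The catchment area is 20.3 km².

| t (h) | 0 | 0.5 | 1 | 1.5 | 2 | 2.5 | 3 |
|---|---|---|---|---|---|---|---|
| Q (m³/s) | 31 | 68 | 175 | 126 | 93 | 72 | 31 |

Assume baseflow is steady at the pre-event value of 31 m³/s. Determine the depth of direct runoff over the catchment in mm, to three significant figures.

d ≈ 33.6 mm

Direct runoff: 0.0, 37.0, 144.0, 95.0, 62.0, 41.0, 0.0 m³/s; ΣQ_DR = 379.0 m³/s.
V = ΣQ_DR · Δt = 379.0 × 1800 s = 6.822 × 10^5 m³.
Over A = 20.3 km², depth = V / A = 33.6 mm.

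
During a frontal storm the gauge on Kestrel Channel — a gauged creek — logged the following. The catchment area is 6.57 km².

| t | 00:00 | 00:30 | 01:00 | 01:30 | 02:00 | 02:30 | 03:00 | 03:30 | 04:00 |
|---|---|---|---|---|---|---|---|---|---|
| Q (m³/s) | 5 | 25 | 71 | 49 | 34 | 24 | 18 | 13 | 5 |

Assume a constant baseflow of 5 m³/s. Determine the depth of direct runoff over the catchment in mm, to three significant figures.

Direct runoff: 0.0, 20.0, 66.0, 44.0, 29.0, 19.0, 13.0, 8.0, 0.0 m³/s; ΣQ_DR = 199.0 m³/s.
V = ΣQ_DR · Δt = 199.0 × 1800 s = 3.582 × 10^5 m³.
Over A = 6.57 km², depth = V / A = 54.5 mm.

d ≈ 54.5 mm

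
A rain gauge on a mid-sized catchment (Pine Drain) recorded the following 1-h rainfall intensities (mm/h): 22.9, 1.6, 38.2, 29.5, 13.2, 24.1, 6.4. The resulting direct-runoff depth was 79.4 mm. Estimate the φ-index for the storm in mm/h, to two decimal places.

Only the 5 blocks with intensity above φ contribute runoff: 22.9, 38.2, 29.5, 13.2, 24.1 mm/h.
Σ(I−φ)·Δt = d  ⇒  (22.9+38.2+29.5+13.2+24.1 − 5φ)·1 = 79.4
φ = (127.9 − 79.4/1) / 5 = 9.70 mm/h.

φ ≈ 9.70 mm/h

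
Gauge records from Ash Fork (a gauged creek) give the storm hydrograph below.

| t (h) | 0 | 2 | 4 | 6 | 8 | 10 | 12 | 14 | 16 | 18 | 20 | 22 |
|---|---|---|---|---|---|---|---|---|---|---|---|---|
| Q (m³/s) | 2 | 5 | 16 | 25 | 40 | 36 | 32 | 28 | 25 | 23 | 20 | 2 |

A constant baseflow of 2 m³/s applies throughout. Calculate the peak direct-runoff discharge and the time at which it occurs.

Q_p = 38.0 m³/s at t = 8 h

Subtracting baseflow gives direct-runoff ordinates: 0.0, 3.0, 14.0, 23.0, 38.0, 34.0, 30.0, 26.0, 23.0, 21.0, 18.0, 0.0 m³/s.
The maximum is 38.0 m³/s, occurring at the reading for t = 8 h.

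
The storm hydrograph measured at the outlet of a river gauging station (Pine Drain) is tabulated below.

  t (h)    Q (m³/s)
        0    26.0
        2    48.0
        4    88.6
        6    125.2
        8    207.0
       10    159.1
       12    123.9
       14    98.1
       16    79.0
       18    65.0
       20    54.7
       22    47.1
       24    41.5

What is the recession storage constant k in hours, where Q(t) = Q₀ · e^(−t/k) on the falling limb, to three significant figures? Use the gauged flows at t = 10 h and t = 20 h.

On the falling limb, Q drops from 159.1 to 54.7 m³/s between t = 10 h and t = 20 h (Δt = 10 h).
k = −Δt / ln(Q₂/Q₁) = −10 / ln(54.7/159.1) = 9.37 h.

k ≈ 9.37 h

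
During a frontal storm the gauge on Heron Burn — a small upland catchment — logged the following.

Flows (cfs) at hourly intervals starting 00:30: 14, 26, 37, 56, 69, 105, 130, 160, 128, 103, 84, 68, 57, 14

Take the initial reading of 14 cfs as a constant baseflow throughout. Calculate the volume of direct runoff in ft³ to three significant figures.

V ≈ 3.08 × 10^6 ft³

Direct-runoff ordinates (Q − Q_b): 0.0, 12.0, 23.0, 42.0, 55.0, 91.0, 116.0, 146.0, 114.0, 89.0, 70.0, 54.0, 43.0, 0.0 cfs.
ΣQ_DR = 855.0 cfs.
With Δt = 1 h = 3600 s, V = ΣQ_DR · Δt = 855.0 × 3600 = 3.08 × 10^6 ft³.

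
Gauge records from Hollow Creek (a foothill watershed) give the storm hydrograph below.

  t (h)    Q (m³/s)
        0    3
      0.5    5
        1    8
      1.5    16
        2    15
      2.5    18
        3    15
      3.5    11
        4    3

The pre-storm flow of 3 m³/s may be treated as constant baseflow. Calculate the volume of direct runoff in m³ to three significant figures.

V ≈ 1.21 × 10^5 m³

Direct-runoff ordinates (Q − Q_b): 0.0, 2.0, 5.0, 13.0, 12.0, 15.0, 12.0, 8.0, 0.0 m³/s.
ΣQ_DR = 67.00 m³/s.
With Δt = 0.5 h = 1800 s, V = ΣQ_DR · Δt = 67.00 × 1800 = 1.21 × 10^5 m³.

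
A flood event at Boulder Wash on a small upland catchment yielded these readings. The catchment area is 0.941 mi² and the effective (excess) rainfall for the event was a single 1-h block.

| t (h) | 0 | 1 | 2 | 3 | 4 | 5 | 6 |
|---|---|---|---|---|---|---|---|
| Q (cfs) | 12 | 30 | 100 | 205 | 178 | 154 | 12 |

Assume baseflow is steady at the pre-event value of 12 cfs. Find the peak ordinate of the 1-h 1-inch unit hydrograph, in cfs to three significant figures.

Direct runoff: 0.0, 18.0, 88.0, 193.0, 166.0, 142.0, 0.0 cfs; ΣQ_DR = 607.0 cfs, peak = 193.0 cfs.
Runoff depth d = ΣQ_DR·Δt / A = 607.0 × 3600 / (0.941 mi²) = 0.9996 in.
The 1-inch UH is the DRH scaled by (1 in)/d, so U_p = 193.0 × 1/0.9996 = 193 cfs.

U_p ≈ 193 cfs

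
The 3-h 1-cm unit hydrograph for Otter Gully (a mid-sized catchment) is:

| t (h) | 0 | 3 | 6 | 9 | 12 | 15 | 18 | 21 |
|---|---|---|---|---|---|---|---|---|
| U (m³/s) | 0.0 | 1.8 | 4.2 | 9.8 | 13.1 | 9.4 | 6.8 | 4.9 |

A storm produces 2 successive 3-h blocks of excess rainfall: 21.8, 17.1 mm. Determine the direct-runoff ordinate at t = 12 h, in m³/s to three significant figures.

Q ≈ 45.3 m³/s

By discrete convolution, Q_j = Σ (P_i / 10 mm) · U_{j−i}.
At t = 12 h (j=4): Q = (21.8/10)·13.1 + (17.1/10)·9.8 = 45.3 m³/s.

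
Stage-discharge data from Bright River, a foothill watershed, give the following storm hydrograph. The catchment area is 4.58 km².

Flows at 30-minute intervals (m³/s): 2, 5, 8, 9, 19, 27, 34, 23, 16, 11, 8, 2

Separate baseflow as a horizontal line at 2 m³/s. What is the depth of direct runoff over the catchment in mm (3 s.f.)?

Direct runoff: 0.0, 3.0, 6.0, 7.0, 17.0, 25.0, 32.0, 21.0, 14.0, 9.0, 6.0, 0.0 m³/s; ΣQ_DR = 140.0 m³/s.
V = ΣQ_DR · Δt = 140.0 × 1800 s = 2.520 × 10^5 m³.
Over A = 4.58 km², depth = V / A = 55.0 mm.

d ≈ 55.0 mm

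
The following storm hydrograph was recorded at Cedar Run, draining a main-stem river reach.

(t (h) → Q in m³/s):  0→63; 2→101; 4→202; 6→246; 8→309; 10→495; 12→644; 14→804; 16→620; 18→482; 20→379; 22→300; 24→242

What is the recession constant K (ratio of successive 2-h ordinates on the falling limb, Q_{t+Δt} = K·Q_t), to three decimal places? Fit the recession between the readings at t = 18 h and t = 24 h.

Using the recession-limb readings at t = 18 h and t = 24 h: Q falls from 482 to 242 m³/s over 3 intervals.
K = (Q₂/Q₁)^(1/3) = (242/482)^(1/3) = 0.795.

K ≈ 0.795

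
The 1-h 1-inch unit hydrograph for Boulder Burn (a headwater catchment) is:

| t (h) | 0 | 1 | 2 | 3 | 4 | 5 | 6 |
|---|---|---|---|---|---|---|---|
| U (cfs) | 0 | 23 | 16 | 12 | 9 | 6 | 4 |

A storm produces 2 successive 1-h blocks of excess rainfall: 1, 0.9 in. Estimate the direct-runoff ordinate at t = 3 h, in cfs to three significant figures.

By discrete convolution, Q_j = Σ (P_i / 1 in) · U_{j−i}.
At t = 3 h (j=3): Q = (1/1)·12 + (0.9/1)·16 = 26.4 cfs.

Q ≈ 26.4 cfs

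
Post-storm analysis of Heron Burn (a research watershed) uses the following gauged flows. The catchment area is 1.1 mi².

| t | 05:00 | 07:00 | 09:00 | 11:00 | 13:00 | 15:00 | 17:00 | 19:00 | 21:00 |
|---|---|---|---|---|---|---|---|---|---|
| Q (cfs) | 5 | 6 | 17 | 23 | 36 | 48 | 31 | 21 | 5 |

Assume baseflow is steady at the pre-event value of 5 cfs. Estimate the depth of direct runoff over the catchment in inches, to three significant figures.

d ≈ 0.414 in

Direct runoff: 0.0, 1.0, 12.0, 18.0, 31.0, 43.0, 26.0, 16.0, 0.0 cfs; ΣQ_DR = 147.0 cfs.
V = ΣQ_DR · Δt = 147.0 × 7200 s = 1.058 × 10^6 ft³.
Over A = 1.1 mi², depth = V / A = 0.414 in.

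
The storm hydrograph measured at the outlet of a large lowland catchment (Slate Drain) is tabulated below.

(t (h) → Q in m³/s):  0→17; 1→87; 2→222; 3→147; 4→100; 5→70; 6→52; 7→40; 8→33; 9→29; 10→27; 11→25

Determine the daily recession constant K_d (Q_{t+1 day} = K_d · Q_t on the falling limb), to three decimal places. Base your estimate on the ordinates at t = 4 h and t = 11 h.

K_d ≈ 0.009

Between t = 4 h and t = 11 h the flow falls from 100 to 25 m³/s over 7×1 h = 7 h.
Per-interval ratio K = (25/100)^(1/7) = 0.8203; K_d = K^(24/1) = 0.009.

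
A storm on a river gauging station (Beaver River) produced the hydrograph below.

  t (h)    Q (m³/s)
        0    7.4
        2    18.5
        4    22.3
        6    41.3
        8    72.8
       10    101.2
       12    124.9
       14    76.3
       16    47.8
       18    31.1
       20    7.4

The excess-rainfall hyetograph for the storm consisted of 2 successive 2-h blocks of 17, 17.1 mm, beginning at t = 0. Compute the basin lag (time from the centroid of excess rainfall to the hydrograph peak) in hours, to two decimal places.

t_L ≈ 10.00 h

Centroid of excess rainfall: t_c = Σ P_i·t̄_i / ΣP_i = 2.0029 h (block centres at 1, 3 h).
Hydrograph peak occurs at t = 12 h, so basin lag t_L = 12 − 2.0029 = 10.00 h.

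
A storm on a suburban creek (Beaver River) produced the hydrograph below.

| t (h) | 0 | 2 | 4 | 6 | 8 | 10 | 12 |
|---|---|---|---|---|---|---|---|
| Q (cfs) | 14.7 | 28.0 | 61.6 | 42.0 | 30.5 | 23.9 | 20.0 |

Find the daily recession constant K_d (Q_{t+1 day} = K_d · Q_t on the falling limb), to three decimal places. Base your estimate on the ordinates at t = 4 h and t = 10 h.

Between t = 4 h and t = 10 h the flow falls from 61.6 to 23.9 cfs over 3×2 h = 6 h.
Per-interval ratio K = (23.9/61.6)^(1/3) = 0.7294; K_d = K^(24/2) = 0.023.

K_d ≈ 0.023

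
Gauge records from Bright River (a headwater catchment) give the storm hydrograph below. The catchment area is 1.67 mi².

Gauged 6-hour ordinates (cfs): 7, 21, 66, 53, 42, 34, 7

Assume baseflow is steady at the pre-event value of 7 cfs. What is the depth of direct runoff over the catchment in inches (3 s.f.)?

Direct runoff: 0.0, 14.0, 59.0, 46.0, 35.0, 27.0, 0.0 cfs; ΣQ_DR = 181.0 cfs.
V = ΣQ_DR · Δt = 181.0 × 21600 s = 3.910 × 10^6 ft³.
Over A = 1.67 mi², depth = V / A = 1.01 in.

d ≈ 1.01 in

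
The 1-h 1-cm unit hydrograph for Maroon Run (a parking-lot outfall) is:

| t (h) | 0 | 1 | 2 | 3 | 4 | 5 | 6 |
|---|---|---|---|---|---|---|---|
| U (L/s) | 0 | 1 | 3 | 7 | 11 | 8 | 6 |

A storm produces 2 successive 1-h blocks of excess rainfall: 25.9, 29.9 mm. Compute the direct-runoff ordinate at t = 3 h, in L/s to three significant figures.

Q ≈ 27.1 L/s

By discrete convolution, Q_j = Σ (P_i / 10 mm) · U_{j−i}.
At t = 3 h (j=3): Q = (25.9/10)·7 + (29.9/10)·3 = 27.1 L/s.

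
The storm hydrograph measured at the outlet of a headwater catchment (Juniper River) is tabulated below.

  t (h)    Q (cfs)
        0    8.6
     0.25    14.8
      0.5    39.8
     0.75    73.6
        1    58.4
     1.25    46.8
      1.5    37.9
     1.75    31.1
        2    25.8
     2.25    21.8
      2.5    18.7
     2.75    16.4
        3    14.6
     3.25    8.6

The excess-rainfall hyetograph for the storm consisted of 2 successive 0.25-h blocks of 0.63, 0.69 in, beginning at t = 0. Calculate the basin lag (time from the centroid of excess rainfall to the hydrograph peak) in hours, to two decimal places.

t_L ≈ 0.49 h

Centroid of excess rainfall: t_c = Σ P_i·t̄_i / ΣP_i = 0.2557 h (block centres at 0.125, 0.375 h).
Hydrograph peak occurs at t = 0.75 h, so basin lag t_L = 0.75 − 0.2557 = 0.49 h.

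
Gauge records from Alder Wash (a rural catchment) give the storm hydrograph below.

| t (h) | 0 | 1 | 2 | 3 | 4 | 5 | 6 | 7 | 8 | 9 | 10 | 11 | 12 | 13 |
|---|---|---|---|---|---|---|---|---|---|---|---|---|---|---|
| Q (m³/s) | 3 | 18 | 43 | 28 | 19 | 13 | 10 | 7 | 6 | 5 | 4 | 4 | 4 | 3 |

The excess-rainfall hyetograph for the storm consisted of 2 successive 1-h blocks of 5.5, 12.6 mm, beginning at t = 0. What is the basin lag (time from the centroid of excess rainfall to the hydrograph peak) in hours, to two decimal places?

t_L ≈ 0.80 h

Centroid of excess rainfall: t_c = Σ P_i·t̄_i / ΣP_i = 1.1961 h (block centres at 0.5, 1.5 h).
Hydrograph peak occurs at t = 2 h, so basin lag t_L = 2 − 1.1961 = 0.80 h.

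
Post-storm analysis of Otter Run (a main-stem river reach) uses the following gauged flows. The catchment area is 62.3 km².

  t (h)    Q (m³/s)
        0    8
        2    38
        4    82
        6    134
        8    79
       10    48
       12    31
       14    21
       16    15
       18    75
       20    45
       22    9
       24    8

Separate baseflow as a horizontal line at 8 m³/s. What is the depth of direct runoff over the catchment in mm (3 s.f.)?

Direct runoff: 0.0, 30.0, 74.0, 126.0, 71.0, 40.0, 23.0, 13.0, 7.0, 67.0, 37.0, 1.0, 0.0 m³/s; ΣQ_DR = 489.0 m³/s.
V = ΣQ_DR · Δt = 489.0 × 7200 s = 3.521 × 10^6 m³.
Over A = 62.3 km², depth = V / A = 56.5 mm.

d ≈ 56.5 mm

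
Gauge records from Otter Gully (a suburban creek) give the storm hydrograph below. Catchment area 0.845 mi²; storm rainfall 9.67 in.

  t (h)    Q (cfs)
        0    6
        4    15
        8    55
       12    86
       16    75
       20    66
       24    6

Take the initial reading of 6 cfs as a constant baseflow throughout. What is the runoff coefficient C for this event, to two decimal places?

C ≈ 0.20

ΣQ_DR = 267.0 cfs; V = ΣQ_DR·Δt = 3.845 × 10^6 ft³.
Runoff depth d = V / A = 1.959 in.
C = d / P = 1.959 / 9.67 = 0.20.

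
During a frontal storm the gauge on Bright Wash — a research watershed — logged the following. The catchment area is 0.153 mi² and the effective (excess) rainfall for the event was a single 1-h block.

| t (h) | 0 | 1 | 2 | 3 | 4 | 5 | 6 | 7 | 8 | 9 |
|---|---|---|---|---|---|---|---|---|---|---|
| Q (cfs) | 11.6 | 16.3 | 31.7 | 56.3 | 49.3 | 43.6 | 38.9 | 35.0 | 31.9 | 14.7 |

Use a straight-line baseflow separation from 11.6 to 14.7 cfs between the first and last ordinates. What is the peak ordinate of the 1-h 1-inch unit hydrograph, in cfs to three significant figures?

U_p ≈ 21.8 cfs

Direct runoff: 0.00, 4.36, 19.41, 43.67, 36.32, 30.28, 25.23, 20.99, 17.54, 0.00 cfs; ΣQ_DR = 197.8 cfs, peak = 43.67 cfs.
Runoff depth d = ΣQ_DR·Δt / A = 197.8 × 3600 / (0.153 mi²) = 2.003 in.
The 1-inch UH is the DRH scaled by (1 in)/d, so U_p = 43.67 × 1/2.003 = 21.8 cfs.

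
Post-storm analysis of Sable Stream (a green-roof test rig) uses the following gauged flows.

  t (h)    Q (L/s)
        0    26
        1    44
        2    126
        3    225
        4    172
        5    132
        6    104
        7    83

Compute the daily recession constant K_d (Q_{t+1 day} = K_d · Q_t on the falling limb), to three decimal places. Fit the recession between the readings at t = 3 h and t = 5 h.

K_d ≈ 0.002

Between t = 3 h and t = 5 h the flow falls from 225 to 132 L/s over 2×1 h = 2 h.
Per-interval ratio K = (132/225)^(1/2) = 0.7659; K_d = K^(24/1) = 0.002.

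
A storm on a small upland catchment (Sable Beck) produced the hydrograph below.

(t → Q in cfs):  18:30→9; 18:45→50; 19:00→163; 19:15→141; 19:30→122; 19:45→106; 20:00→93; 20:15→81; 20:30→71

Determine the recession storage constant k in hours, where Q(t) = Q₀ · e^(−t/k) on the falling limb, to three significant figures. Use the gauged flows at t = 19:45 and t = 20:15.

On the falling limb, Q drops from 106 to 81 cfs between t = 19:45 and t = 20:15 (Δt = 0.5 h).
k = −Δt / ln(Q₂/Q₁) = −0.5 / ln(81/106) = 1.86 h.

k ≈ 1.86 h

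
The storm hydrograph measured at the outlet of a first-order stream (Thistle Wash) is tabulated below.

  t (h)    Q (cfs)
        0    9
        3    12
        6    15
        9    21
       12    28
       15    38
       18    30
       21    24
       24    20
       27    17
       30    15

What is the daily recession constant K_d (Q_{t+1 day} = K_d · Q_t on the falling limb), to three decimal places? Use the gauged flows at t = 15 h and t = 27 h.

Between t = 15 h and t = 27 h the flow falls from 38 to 17 cfs over 4×3 h = 12 h.
Per-interval ratio K = (17/38)^(1/4) = 0.8178; K_d = K^(24/3) = 0.200.

K_d ≈ 0.200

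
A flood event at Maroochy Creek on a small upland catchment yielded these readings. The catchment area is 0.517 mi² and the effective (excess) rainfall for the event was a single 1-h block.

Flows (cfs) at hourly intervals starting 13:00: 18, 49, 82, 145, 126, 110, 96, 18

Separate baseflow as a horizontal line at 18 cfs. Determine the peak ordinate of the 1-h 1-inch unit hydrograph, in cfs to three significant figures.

U_p ≈ 84.7 cfs

Direct runoff: 0.0, 31.0, 64.0, 127.0, 108.0, 92.0, 78.0, 0.0 cfs; ΣQ_DR = 500.0 cfs, peak = 127.0 cfs.
Runoff depth d = ΣQ_DR·Δt / A = 500.0 × 3600 / (0.517 mi²) = 1.499 in.
The 1-inch UH is the DRH scaled by (1 in)/d, so U_p = 127.0 × 1/1.499 = 84.7 cfs.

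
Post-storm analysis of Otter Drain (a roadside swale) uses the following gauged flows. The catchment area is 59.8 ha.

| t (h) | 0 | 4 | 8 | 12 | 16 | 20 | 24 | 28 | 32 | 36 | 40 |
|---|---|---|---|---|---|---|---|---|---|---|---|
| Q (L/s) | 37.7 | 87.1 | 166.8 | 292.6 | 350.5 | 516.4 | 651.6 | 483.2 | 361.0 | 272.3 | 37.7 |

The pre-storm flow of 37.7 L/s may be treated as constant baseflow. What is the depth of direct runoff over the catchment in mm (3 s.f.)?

d ≈ 68.4 mm

Direct runoff: 0.0, 49.4, 129.1, 254.9, 312.8, 478.7, 613.9, 445.5, 323.3, 234.6, 0.0 L/s; ΣQ_DR = 2842 L/s.
V = ΣQ_DR · Δt = 2842 × 14400 s = 4.093 × 10^7 L.
Over A = 59.8 ha, depth = V / A = 68.4 mm.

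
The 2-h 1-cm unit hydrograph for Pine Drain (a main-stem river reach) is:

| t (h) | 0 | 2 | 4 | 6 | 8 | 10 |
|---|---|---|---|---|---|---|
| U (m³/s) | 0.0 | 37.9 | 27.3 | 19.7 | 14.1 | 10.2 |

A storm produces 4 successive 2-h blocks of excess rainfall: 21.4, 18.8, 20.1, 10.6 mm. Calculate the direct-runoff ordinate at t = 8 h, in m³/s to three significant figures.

Q ≈ 162 m³/s

By discrete convolution, Q_j = Σ (P_i / 10 mm) · U_{j−i}.
At t = 8 h (j=4): Q = (21.4/10)·14.1 + (18.8/10)·19.7 + (20.1/10)·27.3 + (10.6/10)·37.9 = 162 m³/s.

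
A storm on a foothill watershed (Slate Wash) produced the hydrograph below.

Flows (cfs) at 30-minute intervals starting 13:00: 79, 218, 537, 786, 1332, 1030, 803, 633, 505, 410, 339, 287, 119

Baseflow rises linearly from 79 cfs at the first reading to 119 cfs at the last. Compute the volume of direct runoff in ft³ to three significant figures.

Direct-runoff ordinates (Q − Q_b): 0.00, 135.67, 451.33, 697.00, 1239.67, 934.33, 704.00, 530.67, 399.33, 301.00, 226.67, 171.33, 0.00 cfs.
ΣQ_DR = 5791 cfs.
With Δt = 0.5 h = 1800 s, V = ΣQ_DR · Δt = 5791 × 1800 = 1.04 × 10^7 ft³.

V ≈ 1.04 × 10^7 ft³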